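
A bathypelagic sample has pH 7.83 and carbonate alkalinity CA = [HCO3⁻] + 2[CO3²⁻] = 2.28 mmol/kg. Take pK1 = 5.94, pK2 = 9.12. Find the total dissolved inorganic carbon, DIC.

CA = [HCO3⁻] + 2[CO3²⁻] = (α₁ + 2α₂)·DIC
At pH 7.83: [H⁺]/K1 = 10^-1.89 = 0.012882, K2/[H⁺] = 10^-1.29 = 0.051286
α₁ = 1/(1 + 0.012882 + 0.051286) = 1/1.0642 = 0.9397; α₂ = α₁·K2/[H⁺] = 0.04819
α₁ + 2α₂ = 1.0361
DIC = CA / (α₁ + 2α₂) = 2.28 / 1.0361 = 2.20 mmol/kg

DIC = 2.20 mmol/kg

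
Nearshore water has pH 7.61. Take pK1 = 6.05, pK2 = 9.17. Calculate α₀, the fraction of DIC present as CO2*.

α₀ = 0.0261

α₀ = 1 / (1 + K1/[H⁺] + K1K2/[H⁺]²) = 1 / (1 + 10^+1.56 + 10^+0.00)
   = 1 / (1 + 36.308 + 1.0000) = 1/38.308 = 0.02610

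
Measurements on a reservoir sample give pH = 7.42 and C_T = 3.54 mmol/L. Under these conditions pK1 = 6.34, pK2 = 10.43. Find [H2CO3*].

[CO2*] = 0.272 mmol/L

α₀ = 1 / (1 + K1/[H⁺] + K1K2/[H⁺]²) = 1 / (1 + 10^+1.08 + 10^-1.93)
   = 1 / (1 + 12.023 + 0.011749) = 1/13.034 = 0.07672
[CO2*] = α₀ × DIC = 0.07672 × 3.54 = 0.272 mmol/L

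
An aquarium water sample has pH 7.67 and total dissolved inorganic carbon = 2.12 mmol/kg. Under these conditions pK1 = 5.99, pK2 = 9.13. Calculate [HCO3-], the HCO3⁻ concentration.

[HCO3⁻] = 2.01 mmol/kg

α₁ = 1 / (1 + [H⁺]/K1 + K2/[H⁺]) = 1 / (1 + 10^-1.68 + 10^-1.46)
   = 1 / (1 + 0.020893 + 0.034674) = 1/1.0556 = 0.9474
[HCO3⁻] = α₁ × DIC = 0.9474 × 2.12 = 2.01 mmol/kg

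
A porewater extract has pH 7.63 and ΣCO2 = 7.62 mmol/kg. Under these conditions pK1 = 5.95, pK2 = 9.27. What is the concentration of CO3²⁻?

α₂ = 1 / (1 + [H⁺]/K2 + [H⁺]²/(K1K2)) = 1 / (1 + 10^+1.64 + 10^-0.04)
   = 1 / (1 + 43.652 + 0.91201) = 1/45.564 = 0.02195
[CO3²⁻] = α₂ × DIC = 0.02195 × 7.62 = 0.167 mmol/kg

[CO3²⁻] = 0.167 mmol/kg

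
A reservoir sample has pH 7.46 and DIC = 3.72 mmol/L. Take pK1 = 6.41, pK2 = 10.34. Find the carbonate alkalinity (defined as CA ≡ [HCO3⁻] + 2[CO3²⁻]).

CA = 3.42 mmol/L

CA = [HCO3⁻] + 2[CO3²⁻] = (α₁ + 2α₂)·DIC
At pH 7.46: [H⁺]/K1 = 10^-1.05 = 0.089125, K2/[H⁺] = 10^-2.88 = 0.0013183
α₁ = 1/(1 + 0.089125 + 0.0013183) = 1/1.0904 = 0.9171; α₂ = α₁·K2/[H⁺] = 0.001209
α₁ + 2α₂ = 0.9195
CA = 0.9195 × 3.72 = 3.42 mmol/L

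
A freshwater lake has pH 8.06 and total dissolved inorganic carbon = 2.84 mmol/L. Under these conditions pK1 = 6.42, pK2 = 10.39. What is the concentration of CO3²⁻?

α₂ = 1 / (1 + [H⁺]/K2 + [H⁺]²/(K1K2)) = 1 / (1 + 10^+2.33 + 10^+0.69)
   = 1 / (1 + 213.80 + 4.8978) = 1/219.69 = 0.004552
[CO3²⁻] = α₂ × DIC = 0.004552 × 2.84 = 0.0129 mmol/L = 12.9 μmol/L

[CO3²⁻] = 12.9 μmol/L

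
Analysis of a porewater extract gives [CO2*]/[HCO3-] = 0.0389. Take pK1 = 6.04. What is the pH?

From K1 = [H⁺][HCO3-]/[CO2*]:  pH = pK1 − log₁₀([CO2*]/[HCO3-])
log₁₀(0.0389) = -1.410
pH = 6.04 − (-1.410) = 7.45

pH = 7.45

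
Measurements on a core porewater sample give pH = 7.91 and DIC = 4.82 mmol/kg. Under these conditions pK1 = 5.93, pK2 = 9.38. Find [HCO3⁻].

[HCO3⁻] = 4.62 mmol/kg

α₁ = 1 / (1 + [H⁺]/K1 + K2/[H⁺]) = 1 / (1 + 10^-1.98 + 10^-1.47)
   = 1 / (1 + 0.010471 + 0.033884) = 1/1.0444 = 0.9575
[HCO3⁻] = α₁ × DIC = 0.9575 × 4.82 = 4.62 mmol/kg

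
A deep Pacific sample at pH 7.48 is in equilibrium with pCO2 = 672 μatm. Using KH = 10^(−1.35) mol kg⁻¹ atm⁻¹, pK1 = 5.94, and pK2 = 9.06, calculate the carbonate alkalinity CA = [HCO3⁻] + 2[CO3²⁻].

CA = 1.10 mmol/kg

[CO2*] = KH · pCO2 = 10^(−1.35) × 672×10^-6 = 3.002×10^-5 mol/kg
α₀ = 1/(1 + K1/[H⁺] + K1K2/[H⁺]²) = 1/(1 + 10^+1.54 + 10^-0.04) = 0.02733
DIC = [CO2*]/α₀ = 3.002×10^-5 / 0.02733 = 1.098 mmol/kg
CA = (α₁ + 2α₂)·DIC = (0.9477 + 2×0.02493) × 1.098 = 1.10 mmol/kg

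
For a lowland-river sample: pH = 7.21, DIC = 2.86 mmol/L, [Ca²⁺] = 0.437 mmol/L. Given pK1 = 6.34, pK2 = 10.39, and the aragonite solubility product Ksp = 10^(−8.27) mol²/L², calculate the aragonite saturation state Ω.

Ω = 0.135

α₂ = 1 / (1 + [H⁺]/K2 + [H⁺]²/(K1K2)) = 1 / (1 + 10^+3.18 + 10^+2.31)
   = 1 / (1 + 1513.6 + 204.17) = 1/1718.7 = 0.0005818
[CO3²⁻] = α₂ × DIC = 0.0005818 × 2.86 = 0.001664 mmol/L = 1.664 μmol/L
Ksp = 10^(−8.27) = 5.370×10^-9
Ω = [Ca²⁺][CO3²⁻]/Ksp = (0.437×10^-3)(1.664×10^-6) / 5.370×10^-9 = 0.135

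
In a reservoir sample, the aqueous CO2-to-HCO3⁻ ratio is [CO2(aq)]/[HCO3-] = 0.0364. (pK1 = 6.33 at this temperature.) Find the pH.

From K1 = [H⁺][HCO3-]/[CO2(aq)]:  pH = pK1 − log₁₀([CO2(aq)]/[HCO3-])
log₁₀(0.0364) = -1.439
pH = 6.33 − (-1.439) = 7.77

pH = 7.77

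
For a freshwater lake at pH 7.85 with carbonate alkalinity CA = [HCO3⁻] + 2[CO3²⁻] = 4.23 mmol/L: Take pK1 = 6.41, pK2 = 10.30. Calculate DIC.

DIC = 4.37 mmol/L

CA = [HCO3⁻] + 2[CO3²⁻] = (α₁ + 2α₂)·DIC
At pH 7.85: [H⁺]/K1 = 10^-1.44 = 0.036308, K2/[H⁺] = 10^-2.45 = 0.0035481
α₁ = 1/(1 + 0.036308 + 0.0035481) = 1/1.0399 = 0.9617; α₂ = α₁·K2/[H⁺] = 0.003412
α₁ + 2α₂ = 0.9685
DIC = CA / (α₁ + 2α₂) = 4.23 / 0.9685 = 4.37 mmol/L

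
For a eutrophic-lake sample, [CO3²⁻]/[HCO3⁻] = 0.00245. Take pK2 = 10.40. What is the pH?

pH = 7.79

From K2 = [H⁺][CO3²⁻]/[HCO3⁻]:  pH = pK2 + log₁₀([CO3²⁻]/[HCO3⁻])
log₁₀(0.00245) = -2.611
pH = 10.40 + (-2.611) = 7.79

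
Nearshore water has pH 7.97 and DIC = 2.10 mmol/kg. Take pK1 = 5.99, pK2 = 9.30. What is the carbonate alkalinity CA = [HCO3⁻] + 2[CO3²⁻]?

CA = [HCO3⁻] + 2[CO3²⁻] = (α₁ + 2α₂)·DIC
At pH 7.97: [H⁺]/K1 = 10^-1.98 = 0.010471, K2/[H⁺] = 10^-1.33 = 0.046774
α₁ = 1/(1 + 0.010471 + 0.046774) = 1/1.0572 = 0.9459; α₂ = α₁·K2/[H⁺] = 0.04424
α₁ + 2α₂ = 1.0343
CA = 1.0343 × 2.10 = 2.17 mmol/kg

CA = 2.17 mmol/kg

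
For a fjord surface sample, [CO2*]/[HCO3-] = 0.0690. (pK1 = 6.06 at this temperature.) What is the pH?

pH = 7.22

From K1 = [H⁺][HCO3-]/[CO2*]:  pH = pK1 − log₁₀([CO2*]/[HCO3-])
log₁₀(0.0690) = -1.161
pH = 6.06 − (-1.161) = 7.22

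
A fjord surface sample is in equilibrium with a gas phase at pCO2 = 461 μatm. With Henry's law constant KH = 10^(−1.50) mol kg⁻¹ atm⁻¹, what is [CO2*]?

[CO2*] = 14.6 μmol/kg

KH = 10^(−1.50) = 3.162×10^-2 mol kg⁻¹ atm⁻¹
[CO2*] = KH · pCO2 = 3.162×10^-2 × 461×10^-6 atm = 1.46×10^-5 mol/kg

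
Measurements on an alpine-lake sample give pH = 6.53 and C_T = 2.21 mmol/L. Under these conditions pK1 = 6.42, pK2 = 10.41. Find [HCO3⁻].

[HCO3⁻] = 1.24 mmol/L

α₁ = 1 / (1 + [H⁺]/K1 + K2/[H⁺]) = 1 / (1 + 10^-0.11 + 10^-3.88)
   = 1 / (1 + 0.77625 + 0.00013183) = 1/1.7764 = 0.5629
[HCO3⁻] = α₁ × DIC = 0.5629 × 2.21 = 1.24 mmol/L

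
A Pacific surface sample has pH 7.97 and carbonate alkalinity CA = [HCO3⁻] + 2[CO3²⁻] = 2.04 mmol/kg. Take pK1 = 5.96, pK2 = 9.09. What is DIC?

DIC = 1.92 mmol/kg

CA = [HCO3⁻] + 2[CO3²⁻] = (α₁ + 2α₂)·DIC
At pH 7.97: [H⁺]/K1 = 10^-2.01 = 0.0097724, K2/[H⁺] = 10^-1.12 = 0.075858
α₁ = 1/(1 + 0.0097724 + 0.075858) = 1/1.0856 = 0.9211; α₂ = α₁·K2/[H⁺] = 0.06987
α₁ + 2α₂ = 1.0609
DIC = CA / (α₁ + 2α₂) = 2.04 / 1.0609 = 1.92 mmol/kg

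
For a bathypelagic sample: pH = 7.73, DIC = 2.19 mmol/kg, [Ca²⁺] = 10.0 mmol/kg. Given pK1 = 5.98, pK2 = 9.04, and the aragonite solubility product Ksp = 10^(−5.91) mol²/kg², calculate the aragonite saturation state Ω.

α₂ = 1 / (1 + [H⁺]/K2 + [H⁺]²/(K1K2)) = 1 / (1 + 10^+1.31 + 10^-0.44)
   = 1 / (1 + 20.417 + 0.36308) = 1/21.780 = 0.04591
[CO3²⁻] = α₂ × DIC = 0.04591 × 2.19 = 0.1005 mmol/kg
Ksp = 10^(−5.91) = 1.230×10^-6
Ω = [Ca²⁺][CO3²⁻]/Ksp = (10.0×10^-3)(1.005×10^-4) / 1.230×10^-6 = 0.817

Ω = 0.817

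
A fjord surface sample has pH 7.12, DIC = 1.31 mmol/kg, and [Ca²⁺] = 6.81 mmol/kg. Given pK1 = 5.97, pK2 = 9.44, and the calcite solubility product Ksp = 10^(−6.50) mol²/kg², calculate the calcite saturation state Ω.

α₂ = 1 / (1 + [H⁺]/K2 + [H⁺]²/(K1K2)) = 1 / (1 + 10^+2.32 + 10^+1.17)
   = 1 / (1 + 208.93 + 14.791) = 1/224.72 = 0.004450
[CO3²⁻] = α₂ × DIC = 0.004450 × 1.31 = 0.005829 mmol/kg = 5.829 μmol/kg
Ksp = 10^(−6.50) = 3.162×10^-7
Ω = [Ca²⁺][CO3²⁻]/Ksp = (6.81×10^-3)(5.829×10^-6) / 3.162×10^-7 = 0.126

Ω = 0.126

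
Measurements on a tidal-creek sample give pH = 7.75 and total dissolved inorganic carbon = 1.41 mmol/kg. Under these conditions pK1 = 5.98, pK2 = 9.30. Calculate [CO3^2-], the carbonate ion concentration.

[CO3²⁻] = 0.0380 mmol/kg

α₂ = 1 / (1 + [H⁺]/K2 + [H⁺]²/(K1K2)) = 1 / (1 + 10^+1.55 + 10^-0.22)
   = 1 / (1 + 35.481 + 0.60256) = 1/37.084 = 0.02697
[CO3²⁻] = α₂ × DIC = 0.02697 × 1.41 = 0.0380 mmol/kg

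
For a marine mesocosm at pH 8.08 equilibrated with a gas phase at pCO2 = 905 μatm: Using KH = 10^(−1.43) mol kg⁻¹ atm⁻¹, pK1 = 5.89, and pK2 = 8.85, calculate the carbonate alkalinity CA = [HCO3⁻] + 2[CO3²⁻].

[CO2*] = KH · pCO2 = 10^(−1.43) × 905×10^-6 = 3.362×10^-5 mol/kg
α₀ = 1/(1 + K1/[H⁺] + K1K2/[H⁺]²) = 1/(1 + 10^+2.19 + 10^+1.42) = 0.005489
DIC = [CO2*]/α₀ = 3.362×10^-5 / 0.005489 = 6.126 mmol/kg
CA = (α₁ + 2α₂)·DIC = (0.8501 + 2×0.1444) × 6.126 = 6.98 mmol/kg

CA = 6.98 mmol/kg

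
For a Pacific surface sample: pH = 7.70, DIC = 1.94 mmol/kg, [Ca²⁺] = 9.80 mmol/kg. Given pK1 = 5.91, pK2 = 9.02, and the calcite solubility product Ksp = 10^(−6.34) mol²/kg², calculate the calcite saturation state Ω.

α₂ = 1 / (1 + [H⁺]/K2 + [H⁺]²/(K1K2)) = 1 / (1 + 10^+1.32 + 10^-0.47)
   = 1 / (1 + 20.893 + 0.33884) = 1/22.232 = 0.04498
[CO3²⁻] = α₂ × DIC = 0.04498 × 1.94 = 0.08726 mmol/kg
Ksp = 10^(−6.34) = 4.571×10^-7
Ω = [Ca²⁺][CO3²⁻]/Ksp = (9.80×10^-3)(8.726×10^-5) / 4.571×10^-7 = 1.87

Ω = 1.87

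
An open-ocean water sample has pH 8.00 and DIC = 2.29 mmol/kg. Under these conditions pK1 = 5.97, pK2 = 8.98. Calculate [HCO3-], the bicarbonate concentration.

α₁ = 1 / (1 + [H⁺]/K1 + K2/[H⁺]) = 1 / (1 + 10^-2.03 + 10^-0.98)
   = 1 / (1 + 0.0093325 + 0.10471) = 1/1.1140 = 0.8976
[HCO3⁻] = α₁ × DIC = 0.8976 × 2.29 = 2.06 mmol/kg

[HCO3⁻] = 2.06 mmol/kg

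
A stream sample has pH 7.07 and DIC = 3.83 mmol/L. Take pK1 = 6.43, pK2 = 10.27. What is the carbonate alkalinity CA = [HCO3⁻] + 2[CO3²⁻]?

CA = [HCO3⁻] + 2[CO3²⁻] = (α₁ + 2α₂)·DIC
At pH 7.07: [H⁺]/K1 = 10^-0.64 = 0.22909, K2/[H⁺] = 10^-3.20 = 0.00063096
α₁ = 1/(1 + 0.22909 + 0.00063096) = 1/1.2297 = 0.8132; α₂ = α₁·K2/[H⁺] = 0.0005131
α₁ + 2α₂ = 0.8142
CA = 0.8142 × 3.83 = 3.12 mmol/L

CA = 3.12 mmol/L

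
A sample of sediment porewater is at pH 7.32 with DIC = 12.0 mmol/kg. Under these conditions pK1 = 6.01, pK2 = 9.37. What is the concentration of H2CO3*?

α₀ = 1 / (1 + K1/[H⁺] + K1K2/[H⁺]²) = 1 / (1 + 10^+1.31 + 10^-0.74)
   = 1 / (1 + 20.417 + 0.18197) = 1/21.599 = 0.04630
[CO2*] = α₀ × DIC = 0.04630 × 12.0 = 0.556 mmol/kg

[CO2*] = 0.556 mmol/kg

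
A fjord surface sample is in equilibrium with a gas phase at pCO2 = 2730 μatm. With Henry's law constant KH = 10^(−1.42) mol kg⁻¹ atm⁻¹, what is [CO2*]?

KH = 10^(−1.42) = 3.802×10^-2 mol kg⁻¹ atm⁻¹
[CO2*] = KH · pCO2 = 3.802×10^-2 × 2730×10^-6 atm = 1.04×10^-4 mol/kg

[CO2*] = 104 μmol/kg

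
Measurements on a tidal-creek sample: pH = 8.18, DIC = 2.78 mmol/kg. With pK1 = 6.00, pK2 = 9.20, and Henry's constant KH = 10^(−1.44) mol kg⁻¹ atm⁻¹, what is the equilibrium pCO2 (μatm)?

α₀ = 1 / (1 + K1/[H⁺] + K1K2/[H⁺]²) = 1 / (1 + 10^+2.18 + 10^+1.16)
   = 1 / (1 + 151.36 + 14.454) = 1/166.81 = 0.005995
[CO2*] = α₀ × DIC = 0.005995 × 2.78 = 0.01667 mmol/kg = 16.67 μmol/kg
pCO2 = [CO2*]/KH = 1.667×10^-5 / 3.631×10^-2 = 459 μatm

pCO2 = 459 μatm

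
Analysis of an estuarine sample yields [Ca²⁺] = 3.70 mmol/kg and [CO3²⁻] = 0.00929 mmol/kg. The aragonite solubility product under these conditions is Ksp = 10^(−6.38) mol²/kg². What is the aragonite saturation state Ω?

Ksp = 10^(−6.38) = 4.169×10^-7
Ω = [Ca²⁺][CO3²⁻]/Ksp = (3.70×10^-3)(0.00929×10^-3) / 4.169×10^-7 = 0.0825

Ω = 0.0825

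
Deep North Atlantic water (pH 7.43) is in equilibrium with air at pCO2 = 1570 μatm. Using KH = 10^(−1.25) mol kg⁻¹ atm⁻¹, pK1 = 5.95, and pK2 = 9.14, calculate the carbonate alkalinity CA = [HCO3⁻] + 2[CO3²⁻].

[CO2*] = KH · pCO2 = 10^(−1.25) × 1570×10^-6 = 8.829×10^-5 mol/kg
α₀ = 1/(1 + K1/[H⁺] + K1K2/[H⁺]²) = 1/(1 + 10^+1.48 + 10^-0.23) = 0.03146
DIC = [CO2*]/α₀ = 8.829×10^-5 / 0.03146 = 2.807 mmol/kg
CA = (α₁ + 2α₂)·DIC = (0.9500 + 2×0.01852) × 2.807 = 2.77 mmol/kg

CA = 2.77 mmol/kg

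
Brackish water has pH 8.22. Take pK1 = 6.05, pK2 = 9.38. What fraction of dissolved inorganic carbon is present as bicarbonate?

α₁ = 0.929

α₁ = 1 / (1 + [H⁺]/K1 + K2/[H⁺]) = 1 / (1 + 10^-2.17 + 10^-1.16)
   = 1 / (1 + 0.0067608 + 0.069183) = 1/1.0759 = 0.9294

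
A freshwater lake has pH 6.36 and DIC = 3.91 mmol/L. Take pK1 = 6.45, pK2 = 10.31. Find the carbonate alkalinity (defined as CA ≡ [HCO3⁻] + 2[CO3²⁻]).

CA = 1.75 mmol/L

CA = [HCO3⁻] + 2[CO3²⁻] = (α₁ + 2α₂)·DIC
At pH 6.36: [H⁺]/K1 = 10^0.09 = 1.2303, K2/[H⁺] = 10^-3.95 = 0.00011220
α₁ = 1/(1 + 1.2303 + 0.00011220) = 1/2.2304 = 0.4484; α₂ = α₁·K2/[H⁺] = 5.031×10^-5
α₁ + 2α₂ = 0.4485
CA = 0.4485 × 3.91 = 1.75 mmol/L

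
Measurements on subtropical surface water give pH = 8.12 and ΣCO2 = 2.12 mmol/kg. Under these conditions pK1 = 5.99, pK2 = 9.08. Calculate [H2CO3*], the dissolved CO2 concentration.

[CO2*] = 14.1 μmol/kg

α₀ = 1 / (1 + K1/[H⁺] + K1K2/[H⁺]²) = 1 / (1 + 10^+2.13 + 10^+1.17)
   = 1 / (1 + 134.90 + 14.791) = 1/150.69 = 0.006636
[CO2*] = α₀ × DIC = 0.006636 × 2.12 = 0.0141 mmol/kg = 14.1 μmol/kg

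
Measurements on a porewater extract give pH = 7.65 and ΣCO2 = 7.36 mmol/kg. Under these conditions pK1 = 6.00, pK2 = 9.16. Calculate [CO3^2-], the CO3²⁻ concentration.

[CO3²⁻] = 0.216 mmol/kg

α₂ = 1 / (1 + [H⁺]/K2 + [H⁺]²/(K1K2)) = 1 / (1 + 10^+1.51 + 10^-0.14)
   = 1 / (1 + 32.359 + 0.72444) = 1/34.084 = 0.02934
[CO3²⁻] = α₂ × DIC = 0.02934 × 7.36 = 0.216 mmol/kg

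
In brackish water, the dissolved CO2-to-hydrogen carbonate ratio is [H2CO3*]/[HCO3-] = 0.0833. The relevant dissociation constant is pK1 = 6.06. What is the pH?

From K1 = [H⁺][HCO3-]/[H2CO3*]:  pH = pK1 − log₁₀([H2CO3*]/[HCO3-])
log₁₀(0.0833) = -1.079
pH = 6.06 − (-1.079) = 7.14

pH = 7.14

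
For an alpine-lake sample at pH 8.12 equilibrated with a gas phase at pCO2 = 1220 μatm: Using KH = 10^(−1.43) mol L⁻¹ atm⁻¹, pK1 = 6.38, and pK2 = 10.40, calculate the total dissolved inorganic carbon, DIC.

[CO2*] = KH · pCO2 = 10^(−1.43) × 1220×10^-6 = 4.533×10^-5 mol/L
α₀ = 1/(1 + K1/[H⁺] + K1K2/[H⁺]²) = 1/(1 + 10^+1.74 + 10^-0.54) = 0.01778
DIC = [CO2*]/α₀ = 4.533×10^-5 / 0.01778 = 2.55 mmol/L

DIC = 2.55 mmol/L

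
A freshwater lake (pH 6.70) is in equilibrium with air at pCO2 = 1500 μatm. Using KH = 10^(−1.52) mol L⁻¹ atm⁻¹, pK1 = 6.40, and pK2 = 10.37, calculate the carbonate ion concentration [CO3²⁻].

[CO3²⁻] = 0.0193 μmol/L

[CO2*] = KH · pCO2 = 10^(−1.52) × 1500×10^-6 = 4.530×10^-5 mol/L
α₀ = 1/(1 + K1/[H⁺] + K1K2/[H⁺]²) = 1/(1 + 10^+0.30 + 10^-3.37) = 0.3338
DIC = [CO2*]/α₀ = 4.530×10^-5 / 0.3338 = 0.1357 mmol/L
[CO3²⁻] = α₂·DIC; α₂ = 0.0001424, so [CO3²⁻] = 0.0001424 × 0.1357 = 1.93×10^-5 mmol/L = 0.0193 μmol/L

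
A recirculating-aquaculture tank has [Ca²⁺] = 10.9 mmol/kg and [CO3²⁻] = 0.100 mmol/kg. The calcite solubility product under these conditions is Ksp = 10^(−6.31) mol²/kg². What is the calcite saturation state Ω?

Ω = 2.23

Ksp = 10^(−6.31) = 4.898×10^-7
Ω = [Ca²⁺][CO3²⁻]/Ksp = (10.9×10^-3)(0.100×10^-3) / 4.898×10^-7 = 2.23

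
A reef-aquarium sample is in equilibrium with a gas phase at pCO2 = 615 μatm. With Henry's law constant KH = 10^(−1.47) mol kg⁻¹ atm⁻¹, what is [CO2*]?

KH = 10^(−1.47) = 3.388×10^-2 mol kg⁻¹ atm⁻¹
[CO2*] = KH · pCO2 = 3.388×10^-2 × 615×10^-6 atm = 2.08×10^-5 mol/kg

[CO2*] = 20.8 μmol/kg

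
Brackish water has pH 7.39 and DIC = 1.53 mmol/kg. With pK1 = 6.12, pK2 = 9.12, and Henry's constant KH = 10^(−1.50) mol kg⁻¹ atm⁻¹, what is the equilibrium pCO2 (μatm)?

pCO2 = 2420 μatm

α₀ = 1 / (1 + K1/[H⁺] + K1K2/[H⁺]²) = 1 / (1 + 10^+1.27 + 10^-0.46)
   = 1 / (1 + 18.621 + 0.34674) = 1/19.968 = 0.05008
[CO2*] = α₀ × DIC = 0.05008 × 1.53 = 0.07662 mmol/kg
pCO2 = [CO2*]/KH = 7.662×10^-5 / 3.162×10^-2 = 2420 μatm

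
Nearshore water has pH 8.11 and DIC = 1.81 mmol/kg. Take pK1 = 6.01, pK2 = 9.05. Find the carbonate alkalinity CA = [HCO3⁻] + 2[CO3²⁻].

CA = 1.98 mmol/kg

CA = [HCO3⁻] + 2[CO3²⁻] = (α₁ + 2α₂)·DIC
At pH 8.11: [H⁺]/K1 = 10^-2.10 = 0.0079433, K2/[H⁺] = 10^-0.94 = 0.11482
α₁ = 1/(1 + 0.0079433 + 0.11482) = 1/1.1228 = 0.8907; α₂ = α₁·K2/[H⁺] = 0.1023
α₁ + 2α₂ = 1.0952
CA = 1.0952 × 1.81 = 1.98 mmol/kg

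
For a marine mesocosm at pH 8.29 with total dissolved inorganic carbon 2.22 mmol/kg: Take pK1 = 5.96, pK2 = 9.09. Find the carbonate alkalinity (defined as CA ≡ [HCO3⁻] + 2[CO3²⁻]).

CA = [HCO3⁻] + 2[CO3²⁻] = (α₁ + 2α₂)·DIC
At pH 8.29: [H⁺]/K1 = 10^-2.33 = 0.0046774, K2/[H⁺] = 10^-0.80 = 0.15849
α₁ = 1/(1 + 0.0046774 + 0.15849) = 1/1.1632 = 0.8597; α₂ = α₁·K2/[H⁺] = 0.1363
α₁ + 2α₂ = 1.1322
CA = 1.1322 × 2.22 = 2.51 mmol/kg

CA = 2.51 mmol/kg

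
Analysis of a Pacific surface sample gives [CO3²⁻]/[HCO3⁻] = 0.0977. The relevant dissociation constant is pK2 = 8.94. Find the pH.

From K2 = [H⁺][CO3²⁻]/[HCO3⁻]:  pH = pK2 + log₁₀([CO3²⁻]/[HCO3⁻])
log₁₀(0.0977) = -1.010
pH = 8.94 + (-1.010) = 7.93

pH = 7.93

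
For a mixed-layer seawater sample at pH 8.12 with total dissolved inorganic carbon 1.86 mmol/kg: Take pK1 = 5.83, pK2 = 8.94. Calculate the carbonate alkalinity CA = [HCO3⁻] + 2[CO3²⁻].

CA = [HCO3⁻] + 2[CO3²⁻] = (α₁ + 2α₂)·DIC
At pH 8.12: [H⁺]/K1 = 10^-2.29 = 0.0051286, K2/[H⁺] = 10^-0.82 = 0.15136
α₁ = 1/(1 + 0.0051286 + 0.15136) = 1/1.1565 = 0.8647; α₂ = α₁·K2/[H⁺] = 0.1309
α₁ + 2α₂ = 1.1264
CA = 1.1264 × 1.86 = 2.10 mmol/kg

CA = 2.10 mmol/kg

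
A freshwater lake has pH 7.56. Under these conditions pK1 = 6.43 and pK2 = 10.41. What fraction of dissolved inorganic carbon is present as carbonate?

α₂ = 0.00131

α₂ = 1 / (1 + [H⁺]/K2 + [H⁺]²/(K1K2)) = 1 / (1 + 10^+2.85 + 10^+1.72)
   = 1 / (1 + 707.95 + 52.481) = 1/761.43 = 0.001313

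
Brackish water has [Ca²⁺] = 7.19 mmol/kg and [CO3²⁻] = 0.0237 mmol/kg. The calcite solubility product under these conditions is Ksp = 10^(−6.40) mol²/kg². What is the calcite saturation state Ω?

Ω = 0.428

Ksp = 10^(−6.40) = 3.981×10^-7
Ω = [Ca²⁺][CO3²⁻]/Ksp = (7.19×10^-3)(0.0237×10^-3) / 3.981×10^-7 = 0.428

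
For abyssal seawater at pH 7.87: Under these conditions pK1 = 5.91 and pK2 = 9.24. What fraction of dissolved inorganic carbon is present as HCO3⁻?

α₁ = 0.949

α₁ = 1 / (1 + [H⁺]/K1 + K2/[H⁺]) = 1 / (1 + 10^-1.96 + 10^-1.37)
   = 1 / (1 + 0.010965 + 0.042658) = 1/1.0536 = 0.9491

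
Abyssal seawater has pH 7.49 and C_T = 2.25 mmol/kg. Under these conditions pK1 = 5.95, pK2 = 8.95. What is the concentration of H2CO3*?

[CO2*] = 0.0610 mmol/kg

α₀ = 1 / (1 + K1/[H⁺] + K1K2/[H⁺]²) = 1 / (1 + 10^+1.54 + 10^+0.08)
   = 1 / (1 + 34.674 + 1.2023) = 1/36.876 = 0.02712
[CO2*] = α₀ × DIC = 0.02712 × 2.25 = 0.0610 mmol/kg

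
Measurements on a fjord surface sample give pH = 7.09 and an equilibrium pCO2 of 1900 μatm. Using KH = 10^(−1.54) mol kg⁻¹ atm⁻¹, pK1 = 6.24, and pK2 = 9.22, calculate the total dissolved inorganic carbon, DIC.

DIC = 0.446 mmol/kg

[CO2*] = KH · pCO2 = 10^(−1.54) × 1900×10^-6 = 5.480×10^-5 mol/kg
α₀ = 1/(1 + K1/[H⁺] + K1K2/[H⁺]²) = 1/(1 + 10^+0.85 + 10^-1.28) = 0.1230
DIC = [CO2*]/α₀ = 5.480×10^-5 / 0.1230 = 0.446 mmol/kg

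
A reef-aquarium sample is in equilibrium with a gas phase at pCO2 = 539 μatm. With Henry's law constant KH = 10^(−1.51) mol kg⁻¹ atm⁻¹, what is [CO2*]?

KH = 10^(−1.51) = 3.090×10^-2 mol kg⁻¹ atm⁻¹
[CO2*] = KH · pCO2 = 3.090×10^-2 × 539×10^-6 atm = 1.67×10^-5 mol/kg

[CO2*] = 16.7 μmol/kg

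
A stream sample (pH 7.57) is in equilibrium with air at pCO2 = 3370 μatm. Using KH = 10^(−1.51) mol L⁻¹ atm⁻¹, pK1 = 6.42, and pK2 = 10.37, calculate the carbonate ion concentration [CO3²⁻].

[CO2*] = KH · pCO2 = 10^(−1.51) × 3370×10^-6 = 1.041×10^-4 mol/L
α₀ = 1/(1 + K1/[H⁺] + K1K2/[H⁺]²) = 1/(1 + 10^+1.15 + 10^-1.65) = 0.06602
DIC = [CO2*]/α₀ = 1.041×10^-4 / 0.06602 = 1.578 mmol/L
[CO3²⁻] = α₂·DIC; α₂ = 0.001478, so [CO3²⁻] = 0.001478 × 1.578 = 0.00233 mmol/L = 2.33 μmol/L

[CO3²⁻] = 2.33 μmol/L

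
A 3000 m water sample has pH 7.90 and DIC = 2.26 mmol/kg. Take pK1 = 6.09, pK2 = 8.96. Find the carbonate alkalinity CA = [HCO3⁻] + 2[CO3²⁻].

CA = [HCO3⁻] + 2[CO3²⁻] = (α₁ + 2α₂)·DIC
At pH 7.90: [H⁺]/K1 = 10^-1.81 = 0.015488, K2/[H⁺] = 10^-1.06 = 0.087096
α₁ = 1/(1 + 0.015488 + 0.087096) = 1/1.1026 = 0.9070; α₂ = α₁·K2/[H⁺] = 0.07899
α₁ + 2α₂ = 1.0649
CA = 1.0649 × 2.26 = 2.41 mmol/kg

CA = 2.41 mmol/kg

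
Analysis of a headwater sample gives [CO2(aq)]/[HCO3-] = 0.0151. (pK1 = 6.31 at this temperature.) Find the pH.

From K1 = [H⁺][HCO3-]/[CO2(aq)]:  pH = pK1 − log₁₀([CO2(aq)]/[HCO3-])
log₁₀(0.0151) = -1.821
pH = 6.31 − (-1.821) = 8.13

pH = 8.13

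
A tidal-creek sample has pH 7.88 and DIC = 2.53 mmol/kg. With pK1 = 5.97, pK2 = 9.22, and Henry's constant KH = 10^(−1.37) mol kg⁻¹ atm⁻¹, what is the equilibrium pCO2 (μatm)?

α₀ = 1 / (1 + K1/[H⁺] + K1K2/[H⁺]²) = 1 / (1 + 10^+1.91 + 10^+0.57)
   = 1 / (1 + 81.283 + 3.7154) = 1/85.998 = 0.01163
[CO2*] = α₀ × DIC = 0.01163 × 2.53 = 0.02942 mmol/kg
pCO2 = [CO2*]/KH = 2.942×10^-5 / 4.266×10^-2 = 690 μatm

pCO2 = 690 μatm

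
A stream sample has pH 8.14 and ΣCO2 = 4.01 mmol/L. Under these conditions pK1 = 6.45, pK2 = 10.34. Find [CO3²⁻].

[CO3²⁻] = 0.0246 mmol/L

α₂ = 1 / (1 + [H⁺]/K2 + [H⁺]²/(K1K2)) = 1 / (1 + 10^+2.20 + 10^+0.51)
   = 1 / (1 + 158.49 + 3.2359) = 1/162.73 = 0.006145
[CO3²⁻] = α₂ × DIC = 0.006145 × 4.01 = 0.0246 mmol/L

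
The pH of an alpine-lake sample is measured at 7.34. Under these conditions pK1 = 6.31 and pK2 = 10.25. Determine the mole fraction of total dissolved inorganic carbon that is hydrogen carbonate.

α₁ = 0.914

α₁ = 1 / (1 + [H⁺]/K1 + K2/[H⁺]) = 1 / (1 + 10^-1.03 + 10^-2.91)
   = 1 / (1 + 0.093325 + 0.0012303) = 1/1.0946 = 0.9136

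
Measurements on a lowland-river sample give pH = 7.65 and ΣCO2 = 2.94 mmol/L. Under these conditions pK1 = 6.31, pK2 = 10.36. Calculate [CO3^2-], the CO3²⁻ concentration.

α₂ = 1 / (1 + [H⁺]/K2 + [H⁺]²/(K1K2)) = 1 / (1 + 10^+2.71 + 10^+1.37)
   = 1 / (1 + 512.86 + 23.442) = 1/537.30 = 0.001861
[CO3²⁻] = α₂ × DIC = 0.001861 × 2.94 = 0.00547 mmol/L = 5.47 μmol/L

[CO3²⁻] = 5.47 μmol/L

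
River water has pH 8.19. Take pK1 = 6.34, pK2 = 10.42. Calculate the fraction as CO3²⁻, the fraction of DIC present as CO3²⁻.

α₂ = 0.00577

α₂ = 1 / (1 + [H⁺]/K2 + [H⁺]²/(K1K2)) = 1 / (1 + 10^+2.23 + 10^+0.38)
   = 1 / (1 + 169.82 + 2.3988) = 1/173.22 = 0.005773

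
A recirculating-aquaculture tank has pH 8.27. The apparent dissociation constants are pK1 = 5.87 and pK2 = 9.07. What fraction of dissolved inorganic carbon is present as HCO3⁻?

α₁ = 1 / (1 + [H⁺]/K1 + K2/[H⁺]) = 1 / (1 + 10^-2.40 + 10^-0.80)
   = 1 / (1 + 0.0039811 + 0.15849) = 1/1.1625 = 0.8602

α₁ = 0.860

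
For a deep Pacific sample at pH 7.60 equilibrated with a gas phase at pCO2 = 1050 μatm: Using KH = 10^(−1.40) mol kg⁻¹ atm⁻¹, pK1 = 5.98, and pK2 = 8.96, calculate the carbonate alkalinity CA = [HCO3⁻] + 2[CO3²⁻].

CA = 1.89 mmol/kg

[CO2*] = KH · pCO2 = 10^(−1.40) × 1050×10^-6 = 4.180×10^-5 mol/kg
α₀ = 1/(1 + K1/[H⁺] + K1K2/[H⁺]²) = 1/(1 + 10^+1.62 + 10^+0.26) = 0.02247
DIC = [CO2*]/α₀ = 4.180×10^-5 / 0.02247 = 1.860 mmol/kg
CA = (α₁ + 2α₂)·DIC = (0.9366 + 2×0.04089) × 1.860 = 1.89 mmol/kg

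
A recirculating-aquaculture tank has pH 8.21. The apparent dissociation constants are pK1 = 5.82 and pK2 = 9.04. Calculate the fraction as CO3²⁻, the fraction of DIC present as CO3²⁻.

α₂ = 0.128

α₂ = 1 / (1 + [H⁺]/K2 + [H⁺]²/(K1K2)) = 1 / (1 + 10^+0.83 + 10^-1.56)
   = 1 / (1 + 6.7608 + 0.027542) = 1/7.7884 = 0.1284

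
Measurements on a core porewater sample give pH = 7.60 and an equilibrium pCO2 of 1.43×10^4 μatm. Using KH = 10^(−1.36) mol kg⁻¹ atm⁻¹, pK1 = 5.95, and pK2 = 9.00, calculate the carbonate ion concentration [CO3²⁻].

[CO3²⁻] = 1.11 mmol/kg

[CO2*] = KH · pCO2 = 10^(−1.36) × 1.43×10^4×10^-6 = 6.242×10^-4 mol/kg
α₀ = 1/(1 + K1/[H⁺] + K1K2/[H⁺]²) = 1/(1 + 10^+1.65 + 10^+0.25) = 0.02108
DIC = [CO2*]/α₀ = 6.242×10^-4 / 0.02108 = 29.62 mmol/kg
[CO3²⁻] = α₂·DIC; α₂ = 0.03748, so [CO3²⁻] = 0.03748 × 29.62 = 1.11 mmol/kg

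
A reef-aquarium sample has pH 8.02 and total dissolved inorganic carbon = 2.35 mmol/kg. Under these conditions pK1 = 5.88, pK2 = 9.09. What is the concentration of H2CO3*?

α₀ = 1 / (1 + K1/[H⁺] + K1K2/[H⁺]²) = 1 / (1 + 10^+2.14 + 10^+1.07)
   = 1 / (1 + 138.04 + 11.749) = 1/150.79 = 0.006632
[CO2*] = α₀ × DIC = 0.006632 × 2.35 = 0.0156 mmol/kg = 15.6 μmol/kg

[CO2*] = 15.6 μmol/kg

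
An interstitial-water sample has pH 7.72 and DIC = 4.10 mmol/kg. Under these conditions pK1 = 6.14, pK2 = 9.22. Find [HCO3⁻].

α₁ = 1 / (1 + [H⁺]/K1 + K2/[H⁺]) = 1 / (1 + 10^-1.58 + 10^-1.50)
   = 1 / (1 + 0.026303 + 0.031623) = 1/1.0579 = 0.9452
[HCO3⁻] = α₁ × DIC = 0.9452 × 4.10 = 3.88 mmol/kg

[HCO3⁻] = 3.88 mmol/kg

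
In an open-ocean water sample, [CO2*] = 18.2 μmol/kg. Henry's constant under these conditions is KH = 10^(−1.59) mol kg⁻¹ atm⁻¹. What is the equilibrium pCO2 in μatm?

KH = 10^(−1.59) = 2.570×10^-2 mol kg⁻¹ atm⁻¹
pCO2 = [CO2*]/KH = 18.2×10^-6 / 2.570×10^-2 = 7.08×10^-4 atm = 708 μatm

pCO2 = 708 μatm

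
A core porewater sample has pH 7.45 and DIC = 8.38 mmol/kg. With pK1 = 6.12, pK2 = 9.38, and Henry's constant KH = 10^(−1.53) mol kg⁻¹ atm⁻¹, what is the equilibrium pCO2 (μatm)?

α₀ = 1 / (1 + K1/[H⁺] + K1K2/[H⁺]²) = 1 / (1 + 10^+1.33 + 10^-0.60)
   = 1 / (1 + 21.380 + 0.25119) = 1/22.631 = 0.04419
[CO2*] = α₀ × DIC = 0.04419 × 8.38 = 0.3703 mmol/kg
pCO2 = [CO2*]/KH = 3.703×10^-4 / 2.951×10^-2 = 1.25×10^4 μatm

pCO2 = 1.25×10^4 μatm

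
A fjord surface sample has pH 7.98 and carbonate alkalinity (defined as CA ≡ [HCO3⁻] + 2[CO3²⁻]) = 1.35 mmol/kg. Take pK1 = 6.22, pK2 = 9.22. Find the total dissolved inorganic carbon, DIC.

CA = [HCO3⁻] + 2[CO3²⁻] = (α₁ + 2α₂)·DIC
At pH 7.98: [H⁺]/K1 = 10^-1.76 = 0.017378, K2/[H⁺] = 10^-1.24 = 0.057544
α₁ = 1/(1 + 0.017378 + 0.057544) = 1/1.0749 = 0.9303; α₂ = α₁·K2/[H⁺] = 0.05353
α₁ + 2α₂ = 1.0374
DIC = CA / (α₁ + 2α₂) = 1.35 / 1.0374 = 1.30 mmol/kg

DIC = 1.30 mmol/kg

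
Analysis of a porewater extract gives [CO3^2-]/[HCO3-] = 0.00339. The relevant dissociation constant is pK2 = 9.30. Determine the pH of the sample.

pH = 6.83

From K2 = [H⁺][CO3^2-]/[HCO3-]:  pH = pK2 + log₁₀([CO3^2-]/[HCO3-])
log₁₀(0.00339) = -2.470
pH = 9.30 + (-2.470) = 6.83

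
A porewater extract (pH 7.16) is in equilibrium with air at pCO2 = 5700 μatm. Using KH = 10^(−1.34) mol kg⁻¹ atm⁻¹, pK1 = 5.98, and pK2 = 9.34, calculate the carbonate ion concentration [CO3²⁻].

[CO3²⁻] = 0.0261 mmol/kg

[CO2*] = KH · pCO2 = 10^(−1.34) × 5700×10^-6 = 2.605×10^-4 mol/kg
α₀ = 1/(1 + K1/[H⁺] + K1K2/[H⁺]²) = 1/(1 + 10^+1.18 + 10^-1.00) = 0.06159
DIC = [CO2*]/α₀ = 2.605×10^-4 / 0.06159 = 4.230 mmol/kg
[CO3²⁻] = α₂·DIC; α₂ = 0.006159, so [CO3²⁻] = 0.006159 × 4.230 = 0.0261 mmol/kg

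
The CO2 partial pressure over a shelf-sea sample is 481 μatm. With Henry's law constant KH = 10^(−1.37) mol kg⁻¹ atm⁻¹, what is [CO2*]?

[CO2*] = 20.5 μmol/kg

KH = 10^(−1.37) = 4.266×10^-2 mol kg⁻¹ atm⁻¹
[CO2*] = KH · pCO2 = 4.266×10^-2 × 481×10^-6 atm = 2.05×10^-5 mol/kg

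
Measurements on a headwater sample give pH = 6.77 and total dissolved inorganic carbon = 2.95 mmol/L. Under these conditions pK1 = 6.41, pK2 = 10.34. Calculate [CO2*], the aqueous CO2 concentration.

α₀ = 1 / (1 + K1/[H⁺] + K1K2/[H⁺]²) = 1 / (1 + 10^+0.36 + 10^-3.21)
   = 1 / (1 + 2.2909 + 0.00061660) = 1/3.2915 = 0.3038
[CO2*] = α₀ × DIC = 0.3038 × 2.95 = 0.896 mmol/L

[CO2*] = 0.896 mmol/L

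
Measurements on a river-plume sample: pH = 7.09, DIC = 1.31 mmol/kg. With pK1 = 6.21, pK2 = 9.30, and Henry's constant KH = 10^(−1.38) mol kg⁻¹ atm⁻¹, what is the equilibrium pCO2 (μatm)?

α₀ = 1 / (1 + K1/[H⁺] + K1K2/[H⁺]²) = 1 / (1 + 10^+0.88 + 10^-1.33)
   = 1 / (1 + 7.5858 + 0.046774) = 1/8.6325 = 0.1158
[CO2*] = α₀ × DIC = 0.1158 × 1.31 = 0.1518 mmol/kg
pCO2 = [CO2*]/KH = 1.518×10^-4 / 4.169×10^-2 = 3640 μatm

pCO2 = 3640 μatm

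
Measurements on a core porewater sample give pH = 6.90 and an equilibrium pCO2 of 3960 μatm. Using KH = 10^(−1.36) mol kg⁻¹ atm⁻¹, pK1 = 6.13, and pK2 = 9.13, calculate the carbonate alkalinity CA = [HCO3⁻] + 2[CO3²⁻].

CA = 1.03 mmol/kg

[CO2*] = KH · pCO2 = 10^(−1.36) × 3960×10^-6 = 1.729×10^-4 mol/kg
α₀ = 1/(1 + K1/[H⁺] + K1K2/[H⁺]²) = 1/(1 + 10^+0.77 + 10^-1.46) = 0.1444
DIC = [CO2*]/α₀ = 1.729×10^-4 / 0.1444 = 1.197 mmol/kg
CA = (α₁ + 2α₂)·DIC = (0.8505 + 2×0.005008) × 1.197 = 1.03 mmol/kg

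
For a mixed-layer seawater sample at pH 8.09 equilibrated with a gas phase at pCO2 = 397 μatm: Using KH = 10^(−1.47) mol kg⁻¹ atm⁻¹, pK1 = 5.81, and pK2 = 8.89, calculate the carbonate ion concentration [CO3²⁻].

[CO2*] = KH · pCO2 = 10^(−1.47) × 397×10^-6 = 1.345×10^-5 mol/kg
α₀ = 1/(1 + K1/[H⁺] + K1K2/[H⁺]²) = 1/(1 + 10^+2.28 + 10^+1.48) = 0.004510
DIC = [CO2*]/α₀ = 1.345×10^-5 / 0.004510 = 2.983 mmol/kg
[CO3²⁻] = α₂·DIC; α₂ = 0.1362, so [CO3²⁻] = 0.1362 × 2.983 = 0.406 mmol/kg

[CO3²⁻] = 0.406 mmol/kg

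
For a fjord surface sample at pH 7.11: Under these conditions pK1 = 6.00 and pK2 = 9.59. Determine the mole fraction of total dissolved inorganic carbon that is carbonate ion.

α₂ = 0.00306

α₂ = 1 / (1 + [H⁺]/K2 + [H⁺]²/(K1K2)) = 1 / (1 + 10^+2.48 + 10^+1.37)
   = 1 / (1 + 302.00 + 23.442) = 1/326.44 = 0.003063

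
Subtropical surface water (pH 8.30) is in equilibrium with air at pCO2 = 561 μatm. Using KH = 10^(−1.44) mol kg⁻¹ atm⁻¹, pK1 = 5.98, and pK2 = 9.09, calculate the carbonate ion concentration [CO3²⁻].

[CO3²⁻] = 0.690 mmol/kg

[CO2*] = KH · pCO2 = 10^(−1.44) × 561×10^-6 = 2.037×10^-5 mol/kg
α₀ = 1/(1 + K1/[H⁺] + K1K2/[H⁺]²) = 1/(1 + 10^+2.32 + 10^+1.53) = 0.004101
DIC = [CO2*]/α₀ = 2.037×10^-5 / 0.004101 = 4.966 mmol/kg
[CO3²⁻] = α₂·DIC; α₂ = 0.1390, so [CO3²⁻] = 0.1390 × 4.966 = 0.690 mmol/kg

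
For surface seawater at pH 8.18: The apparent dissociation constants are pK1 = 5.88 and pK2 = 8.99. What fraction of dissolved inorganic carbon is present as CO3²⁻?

α₂ = 1 / (1 + [H⁺]/K2 + [H⁺]²/(K1K2)) = 1 / (1 + 10^+0.81 + 10^-1.49)
   = 1 / (1 + 6.4565 + 0.032359) = 1/7.4889 = 0.1335

α₂ = 0.134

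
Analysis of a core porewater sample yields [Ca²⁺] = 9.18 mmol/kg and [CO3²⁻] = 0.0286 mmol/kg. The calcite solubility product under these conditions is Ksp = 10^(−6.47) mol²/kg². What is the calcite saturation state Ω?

Ω = 0.775

Ksp = 10^(−6.47) = 3.388×10^-7
Ω = [Ca²⁺][CO3²⁻]/Ksp = (9.18×10^-3)(0.0286×10^-3) / 3.388×10^-7 = 0.775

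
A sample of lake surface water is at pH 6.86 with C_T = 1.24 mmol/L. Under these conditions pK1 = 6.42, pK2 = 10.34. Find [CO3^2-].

α₂ = 1 / (1 + [H⁺]/K2 + [H⁺]²/(K1K2)) = 1 / (1 + 10^+3.48 + 10^+3.04)
   = 1 / (1 + 3020.0 + 1096.5) = 1/4117.4 = 0.0002429
[CO3²⁻] = α₂ × DIC = 0.0002429 × 1.24 = 0.000301 mmol/L = 0.301 μmol/L

[CO3²⁻] = 0.301 μmol/L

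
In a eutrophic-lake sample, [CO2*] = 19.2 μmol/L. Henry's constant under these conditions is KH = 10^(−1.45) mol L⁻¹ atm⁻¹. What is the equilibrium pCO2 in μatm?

KH = 10^(−1.45) = 3.548×10^-2 mol L⁻¹ atm⁻¹
pCO2 = [CO2*]/KH = 19.2×10^-6 / 3.548×10^-2 = 5.41×10^-4 atm = 541 μatm

pCO2 = 541 μatm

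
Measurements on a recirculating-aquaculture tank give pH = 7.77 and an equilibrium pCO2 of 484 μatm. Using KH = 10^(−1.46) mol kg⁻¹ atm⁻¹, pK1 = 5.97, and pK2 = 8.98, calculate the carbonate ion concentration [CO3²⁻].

[CO3²⁻] = 0.0653 mmol/kg

[CO2*] = KH · pCO2 = 10^(−1.46) × 484×10^-6 = 1.678×10^-5 mol/kg
α₀ = 1/(1 + K1/[H⁺] + K1K2/[H⁺]²) = 1/(1 + 10^+1.80 + 10^+0.59) = 0.01471
DIC = [CO2*]/α₀ = 1.678×10^-5 / 0.01471 = 1.141 mmol/kg
[CO3²⁻] = α₂·DIC; α₂ = 0.05722, so [CO3²⁻] = 0.05722 × 1.141 = 0.0653 mmol/kg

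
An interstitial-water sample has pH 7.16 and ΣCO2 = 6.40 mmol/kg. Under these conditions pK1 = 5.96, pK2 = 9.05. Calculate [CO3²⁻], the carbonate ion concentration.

α₂ = 1 / (1 + [H⁺]/K2 + [H⁺]²/(K1K2)) = 1 / (1 + 10^+1.89 + 10^+0.69)
   = 1 / (1 + 77.625 + 4.8978) = 1/83.522 = 0.01197
[CO3²⁻] = α₂ × DIC = 0.01197 × 6.40 = 0.0766 mmol/kg

[CO3²⁻] = 0.0766 mmol/kg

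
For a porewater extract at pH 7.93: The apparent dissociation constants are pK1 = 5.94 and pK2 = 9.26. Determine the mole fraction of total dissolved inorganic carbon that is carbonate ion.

α₂ = 1 / (1 + [H⁺]/K2 + [H⁺]²/(K1K2)) = 1 / (1 + 10^+1.33 + 10^-0.66)
   = 1 / (1 + 21.380 + 0.21878) = 1/22.598 = 0.04425

α₂ = 0.0443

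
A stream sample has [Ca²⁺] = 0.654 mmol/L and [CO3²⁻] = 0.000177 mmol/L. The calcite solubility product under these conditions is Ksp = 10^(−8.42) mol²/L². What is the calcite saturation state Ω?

Ω = 0.0304

Ksp = 10^(−8.42) = 3.802×10^-9
Ω = [Ca²⁺][CO3²⁻]/Ksp = (0.654×10^-3)(0.000177×10^-3) / 3.802×10^-9 = 0.0304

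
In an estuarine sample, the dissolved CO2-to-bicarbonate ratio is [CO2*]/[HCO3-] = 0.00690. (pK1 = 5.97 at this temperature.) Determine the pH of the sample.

pH = 8.13

From K1 = [H⁺][HCO3-]/[CO2*]:  pH = pK1 − log₁₀([CO2*]/[HCO3-])
log₁₀(0.00690) = -2.161
pH = 5.97 − (-2.161) = 8.13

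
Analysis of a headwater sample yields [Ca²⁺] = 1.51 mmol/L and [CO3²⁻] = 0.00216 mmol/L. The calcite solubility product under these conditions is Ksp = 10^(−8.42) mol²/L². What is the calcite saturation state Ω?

Ω = 0.858

Ksp = 10^(−8.42) = 3.802×10^-9
Ω = [Ca²⁺][CO3²⁻]/Ksp = (1.51×10^-3)(0.00216×10^-3) / 3.802×10^-9 = 0.858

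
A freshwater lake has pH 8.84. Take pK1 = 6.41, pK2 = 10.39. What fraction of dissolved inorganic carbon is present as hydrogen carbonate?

α₁ = 0.969

α₁ = 1 / (1 + [H⁺]/K1 + K2/[H⁺]) = 1 / (1 + 10^-2.43 + 10^-1.55)
   = 1 / (1 + 0.0037154 + 0.028184) = 1/1.0319 = 0.9691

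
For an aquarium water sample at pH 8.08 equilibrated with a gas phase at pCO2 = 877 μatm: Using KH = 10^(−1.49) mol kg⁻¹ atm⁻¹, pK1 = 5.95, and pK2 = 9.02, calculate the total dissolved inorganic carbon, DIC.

DIC = 4.30 mmol/kg

[CO2*] = KH · pCO2 = 10^(−1.49) × 877×10^-6 = 2.838×10^-5 mol/kg
α₀ = 1/(1 + K1/[H⁺] + K1K2/[H⁺]²) = 1/(1 + 10^+2.13 + 10^+1.19) = 0.006606
DIC = [CO2*]/α₀ = 2.838×10^-5 / 0.006606 = 4.30 mmol/kg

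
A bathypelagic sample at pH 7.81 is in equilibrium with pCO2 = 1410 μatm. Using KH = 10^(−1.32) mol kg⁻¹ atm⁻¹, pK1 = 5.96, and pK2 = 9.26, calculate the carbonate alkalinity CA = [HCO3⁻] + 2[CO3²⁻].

[CO2*] = KH · pCO2 = 10^(−1.32) × 1410×10^-6 = 6.749×10^-5 mol/kg
α₀ = 1/(1 + K1/[H⁺] + K1K2/[H⁺]²) = 1/(1 + 10^+1.85 + 10^+0.40) = 0.01346
DIC = [CO2*]/α₀ = 6.749×10^-5 / 0.01346 = 5.015 mmol/kg
CA = (α₁ + 2α₂)·DIC = (0.9527 + 2×0.03380) × 5.015 = 5.12 mmol/kg

CA = 5.12 mmol/kg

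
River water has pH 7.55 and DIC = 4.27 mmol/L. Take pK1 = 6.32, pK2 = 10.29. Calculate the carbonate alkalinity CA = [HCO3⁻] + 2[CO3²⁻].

CA = [HCO3⁻] + 2[CO3²⁻] = (α₁ + 2α₂)·DIC
At pH 7.55: [H⁺]/K1 = 10^-1.23 = 0.058884, K2/[H⁺] = 10^-2.74 = 0.0018197
α₁ = 1/(1 + 0.058884 + 0.0018197) = 1/1.0607 = 0.9428; α₂ = α₁·K2/[H⁺] = 0.001716
α₁ + 2α₂ = 0.9462
CA = 0.9462 × 4.27 = 4.04 mmol/L

CA = 4.04 mmol/L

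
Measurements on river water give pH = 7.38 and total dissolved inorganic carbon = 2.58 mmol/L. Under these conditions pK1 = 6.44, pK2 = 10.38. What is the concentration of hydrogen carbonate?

[HCO3⁻] = 2.31 mmol/L

α₁ = 1 / (1 + [H⁺]/K1 + K2/[H⁺]) = 1 / (1 + 10^-0.94 + 10^-3.00)
   = 1 / (1 + 0.11482 + 0.0010000) = 1/1.1158 = 0.8962
[HCO3⁻] = α₁ × DIC = 0.8962 × 2.58 = 2.31 mmol/L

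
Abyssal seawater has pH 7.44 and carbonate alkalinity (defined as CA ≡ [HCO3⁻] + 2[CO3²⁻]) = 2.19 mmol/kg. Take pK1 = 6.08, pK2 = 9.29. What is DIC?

DIC = 2.25 mmol/kg

CA = [HCO3⁻] + 2[CO3²⁻] = (α₁ + 2α₂)·DIC
At pH 7.44: [H⁺]/K1 = 10^-1.36 = 0.043652, K2/[H⁺] = 10^-1.85 = 0.014125
α₁ = 1/(1 + 0.043652 + 0.014125) = 1/1.0578 = 0.9454; α₂ = α₁·K2/[H⁺] = 0.01335
α₁ + 2α₂ = 0.9721
DIC = CA / (α₁ + 2α₂) = 2.19 / 0.9721 = 2.25 mmol/kg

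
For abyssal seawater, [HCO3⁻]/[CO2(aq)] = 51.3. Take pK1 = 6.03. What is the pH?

pH = 7.74

From K1 = [H⁺][HCO3⁻]/[CO2(aq)]:  pH = pK1 + log₁₀([HCO3⁻]/[CO2(aq)])
log₁₀(51.3) = +1.710
pH = 6.03 + (+1.710) = 7.74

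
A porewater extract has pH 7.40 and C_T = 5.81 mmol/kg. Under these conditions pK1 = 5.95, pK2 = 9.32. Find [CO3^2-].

[CO3²⁻] = 0.0667 mmol/kg

α₂ = 1 / (1 + [H⁺]/K2 + [H⁺]²/(K1K2)) = 1 / (1 + 10^+1.92 + 10^+0.47)
   = 1 / (1 + 83.176 + 2.9512) = 1/87.128 = 0.01148
[CO3²⁻] = α₂ × DIC = 0.01148 × 5.81 = 0.0667 mmol/kg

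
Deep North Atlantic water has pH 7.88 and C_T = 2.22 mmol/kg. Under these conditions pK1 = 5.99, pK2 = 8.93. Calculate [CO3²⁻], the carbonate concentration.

[CO3²⁻] = 0.180 mmol/kg

α₂ = 1 / (1 + [H⁺]/K2 + [H⁺]²/(K1K2)) = 1 / (1 + 10^+1.05 + 10^-0.84)
   = 1 / (1 + 11.220 + 0.14454) = 1/12.365 = 0.08088
[CO3²⁻] = α₂ × DIC = 0.08088 × 2.22 = 0.180 mmol/kg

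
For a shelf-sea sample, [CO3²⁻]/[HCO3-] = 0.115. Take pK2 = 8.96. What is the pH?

pH = 8.02

From K2 = [H⁺][CO3²⁻]/[HCO3-]:  pH = pK2 + log₁₀([CO3²⁻]/[HCO3-])
log₁₀(0.115) = -0.939
pH = 8.96 + (-0.939) = 8.02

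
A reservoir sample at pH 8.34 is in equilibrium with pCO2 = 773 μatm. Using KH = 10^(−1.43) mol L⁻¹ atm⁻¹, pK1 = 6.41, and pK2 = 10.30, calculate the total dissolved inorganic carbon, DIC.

DIC = 2.50 mmol/L

[CO2*] = KH · pCO2 = 10^(−1.43) × 773×10^-6 = 2.872×10^-5 mol/L
α₀ = 1/(1 + K1/[H⁺] + K1K2/[H⁺]²) = 1/(1 + 10^+1.93 + 10^-0.03) = 0.01149
DIC = [CO2*]/α₀ = 2.872×10^-5 / 0.01149 = 2.50 mmol/L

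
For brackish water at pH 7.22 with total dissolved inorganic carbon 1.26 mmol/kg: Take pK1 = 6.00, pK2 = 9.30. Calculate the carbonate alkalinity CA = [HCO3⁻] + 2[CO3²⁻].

CA = 1.20 mmol/kg

CA = [HCO3⁻] + 2[CO3²⁻] = (α₁ + 2α₂)·DIC
At pH 7.22: [H⁺]/K1 = 10^-1.22 = 0.060256, K2/[H⁺] = 10^-2.08 = 0.0083176
α₁ = 1/(1 + 0.060256 + 0.0083176) = 1/1.0686 = 0.9358; α₂ = α₁·K2/[H⁺] = 0.007784
α₁ + 2α₂ = 0.9514
CA = 0.9514 × 1.26 = 1.20 mmol/kg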